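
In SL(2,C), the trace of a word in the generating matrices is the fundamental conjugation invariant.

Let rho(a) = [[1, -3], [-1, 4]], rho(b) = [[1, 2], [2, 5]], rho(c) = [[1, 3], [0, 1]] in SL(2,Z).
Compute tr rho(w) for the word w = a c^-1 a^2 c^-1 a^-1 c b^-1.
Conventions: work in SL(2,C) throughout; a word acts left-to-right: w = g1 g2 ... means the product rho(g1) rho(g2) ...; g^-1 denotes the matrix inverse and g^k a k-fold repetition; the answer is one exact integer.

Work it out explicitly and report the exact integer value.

rho(a) = [[1, -3], [-1, 4]]
... * rho(c^-1) = [[1, -3], [0, 1]]  ->  [[1, -6], [-1, 7]]
... * rho(a) = [[1, -3], [-1, 4]]  ->  [[7, -27], [-8, 31]]
... * rho(a) = [[1, -3], [-1, 4]]  ->  [[34, -129], [-39, 148]]
... * rho(c^-1) = [[1, -3], [0, 1]]  ->  [[34, -231], [-39, 265]]
... * rho(a^-1) = [[4, 3], [1, 1]]  ->  [[-95, -129], [109, 148]]
... * rho(c) = [[1, 3], [0, 1]]  ->  [[-95, -414], [109, 475]]
... * rho(b^-1) = [[5, -2], [-2, 1]]  ->  [[353, -224], [-405, 257]]
tr = 353 + 257 = 610

610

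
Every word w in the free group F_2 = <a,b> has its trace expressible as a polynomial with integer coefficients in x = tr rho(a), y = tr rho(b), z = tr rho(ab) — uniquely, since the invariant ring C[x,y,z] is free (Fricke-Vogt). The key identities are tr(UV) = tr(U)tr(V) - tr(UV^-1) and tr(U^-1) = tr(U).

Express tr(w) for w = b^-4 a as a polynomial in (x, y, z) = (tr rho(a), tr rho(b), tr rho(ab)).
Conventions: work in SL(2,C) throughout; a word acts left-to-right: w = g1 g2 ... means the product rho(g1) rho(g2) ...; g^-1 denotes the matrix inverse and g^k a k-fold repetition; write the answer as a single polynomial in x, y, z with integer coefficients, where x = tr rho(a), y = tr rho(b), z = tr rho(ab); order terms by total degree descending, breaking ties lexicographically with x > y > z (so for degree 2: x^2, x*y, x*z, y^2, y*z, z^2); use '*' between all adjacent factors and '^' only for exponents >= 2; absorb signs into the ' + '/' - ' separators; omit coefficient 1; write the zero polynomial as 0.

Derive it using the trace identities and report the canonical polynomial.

trace(a b^-1) = trace(a) * trace(b) - trace(a b)   [inverse elimination on b] = x*y - z
trace(b^-1 a b^-1) = trace(a b^-1) * trace(b) - trace(a)   [inverse elimination on b] = x*y^2 - y*z - x
trace(a b^-3) = trace(b^-1 a b^-1) * trace(b) - trace(b^-1 a)   [inverse elimination on b] = x*y^3 - y^2*z - 2*x*y + z
trace(b^-4 a) = trace(a b^-3) * trace(b) - trace(a b^-2)   [inverse elimination on b] = x*y^4 - y^3*z - 3*x*y^2 + 2*y*z + x

x*y^4 - y^3*z - 3*x*y^2 + 2*y*z + x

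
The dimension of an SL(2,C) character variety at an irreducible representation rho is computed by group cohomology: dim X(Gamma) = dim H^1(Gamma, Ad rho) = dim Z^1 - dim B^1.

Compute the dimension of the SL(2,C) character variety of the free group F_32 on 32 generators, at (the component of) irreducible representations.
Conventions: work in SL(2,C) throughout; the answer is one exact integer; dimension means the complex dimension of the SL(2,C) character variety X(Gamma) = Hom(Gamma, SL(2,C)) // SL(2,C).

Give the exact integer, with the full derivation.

Gamma = F_32 has 32 generators and no relators.
A cocycle picks one sl_2 vector per generator freely, giving dim Z^1 = 3*32 = 96.
Irreducibility makes the coboundary map sl_2 -> Z^1 injective (trivial centralizer), so dim B^1 = 3.
Therefore dim X = 96 - 3 = 93.

93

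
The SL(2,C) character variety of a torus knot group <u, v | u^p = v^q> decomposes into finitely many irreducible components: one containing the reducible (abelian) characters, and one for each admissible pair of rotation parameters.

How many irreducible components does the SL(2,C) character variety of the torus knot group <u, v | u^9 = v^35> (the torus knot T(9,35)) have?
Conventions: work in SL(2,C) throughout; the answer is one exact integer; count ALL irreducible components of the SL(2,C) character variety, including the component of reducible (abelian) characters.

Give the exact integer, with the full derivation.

For T(9,35): irreducibility forces the central element u^9 = v^35 to one of +I, -I.
So on each irreducible component the traces are pinned: tr(u) = 2*cos(pi*alpha/9) with 1 <= alpha <= 8, tr(v) = 2*cos(pi*beta/35) with 1 <= beta <= 34.
u^9 = (-1)^alpha I and v^35 = (-1)^beta I must agree, so alpha and beta have equal parity.
count pairs: odd alpha (4 choices) x odd beta (17), plus even alpha (4) x even beta (17): 4*17 + 4*17 = 136.
components with irreducible characters: 136; plus the single component of reducible (abelian) characters: total 137.

137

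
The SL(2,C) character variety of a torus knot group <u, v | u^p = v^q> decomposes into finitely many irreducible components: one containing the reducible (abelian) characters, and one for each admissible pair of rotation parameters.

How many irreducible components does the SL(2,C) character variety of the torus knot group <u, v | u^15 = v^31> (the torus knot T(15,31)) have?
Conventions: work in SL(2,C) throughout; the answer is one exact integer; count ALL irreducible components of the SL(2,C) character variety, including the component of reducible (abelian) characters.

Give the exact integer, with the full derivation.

211

In the torus knot group T(15,31), u^15 = v^31 is central, so an irreducible representation sends it to +I or -I (Schur).
This locks tr(u) to 2*cos(pi*alpha/15), alpha in 1..14, and tr(v) to 2*cos(pi*beta/31), beta in 1..30, on each component of irreducible characters.
The two central values (-1)^alpha I and (-1)^beta I must be the same matrix, so alpha and beta share a parity.
count pairs: odd alpha (7 choices) x odd beta (15), plus even alpha (7) x even beta (15): 7*15 + 7*15 = 210.
Total: 210 irreducible-character components + 1 reducible (abelian) component = 211.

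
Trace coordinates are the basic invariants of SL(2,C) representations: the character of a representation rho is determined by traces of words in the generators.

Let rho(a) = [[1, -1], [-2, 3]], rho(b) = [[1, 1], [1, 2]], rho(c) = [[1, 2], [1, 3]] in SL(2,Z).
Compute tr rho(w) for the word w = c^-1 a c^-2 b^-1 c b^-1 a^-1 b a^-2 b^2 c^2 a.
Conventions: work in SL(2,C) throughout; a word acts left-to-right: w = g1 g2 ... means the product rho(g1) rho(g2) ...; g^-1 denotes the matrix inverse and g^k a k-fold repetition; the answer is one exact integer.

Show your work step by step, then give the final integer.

-2399924

rho(c^-1) = [[3, -2], [-1, 1]]
... * rho(a) = [[1, -1], [-2, 3]]  ->  [[7, -9], [-3, 4]]
... * rho(c^-1) = [[3, -2], [-1, 1]]  ->  [[30, -23], [-13, 10]]
... * rho(c^-1) = [[3, -2], [-1, 1]]  ->  [[113, -83], [-49, 36]]
... * rho(b^-1) = [[2, -1], [-1, 1]]  ->  [[309, -196], [-134, 85]]
... * rho(c) = [[1, 2], [1, 3]]  ->  [[113, 30], [-49, -13]]
... * rho(b^-1) = [[2, -1], [-1, 1]]  ->  [[196, -83], [-85, 36]]
... * rho(a^-1) = [[3, 1], [2, 1]]  ->  [[422, 113], [-183, -49]]
... * rho(b) = [[1, 1], [1, 2]]  ->  [[535, 648], [-232, -281]]
... * rho(a^-1) = [[3, 1], [2, 1]]  ->  [[2901, 1183], [-1258, -513]]
... * rho(a^-1) = [[3, 1], [2, 1]]  ->  [[11069, 4084], [-4800, -1771]]
... * rho(b) = [[1, 1], [1, 2]]  ->  [[15153, 19237], [-6571, -8342]]
... * rho(b) = [[1, 1], [1, 2]]  ->  [[34390, 53627], [-14913, -23255]]
... * rho(c) = [[1, 2], [1, 3]]  ->  [[88017, 229661], [-38168, -99591]]
... * rho(c) = [[1, 2], [1, 3]]  ->  [[317678, 865017], [-137759, -375109]]
... * rho(a) = [[1, -1], [-2, 3]]  ->  [[-1412356, 2277373], [612459, -987568]]
tr = -1412356 + -987568 = -2399924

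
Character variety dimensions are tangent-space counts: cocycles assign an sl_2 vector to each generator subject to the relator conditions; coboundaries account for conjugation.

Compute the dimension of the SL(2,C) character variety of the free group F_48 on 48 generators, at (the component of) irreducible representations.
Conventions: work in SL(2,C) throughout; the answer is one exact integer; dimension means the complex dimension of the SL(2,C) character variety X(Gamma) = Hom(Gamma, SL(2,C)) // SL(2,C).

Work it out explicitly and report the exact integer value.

Gamma = F_48 has 48 generators and no relators.
A cocycle picks one sl_2 vector per generator freely, giving dim Z^1 = 3*48 = 144.
Irreducibility makes the coboundary map sl_2 -> Z^1 injective (trivial centralizer), so dim B^1 = 3.
dim X = dim H^1 = dim Z^1 - dim B^1 = 144 - 3 = 141.

141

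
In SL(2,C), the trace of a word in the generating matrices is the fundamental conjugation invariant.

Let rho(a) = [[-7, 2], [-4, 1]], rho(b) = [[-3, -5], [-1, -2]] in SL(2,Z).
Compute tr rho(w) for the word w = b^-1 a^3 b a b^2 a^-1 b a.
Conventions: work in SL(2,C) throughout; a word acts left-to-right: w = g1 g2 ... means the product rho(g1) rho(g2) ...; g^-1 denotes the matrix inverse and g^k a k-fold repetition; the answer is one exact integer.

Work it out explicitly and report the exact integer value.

rho(b^-1) = [[-2, 5], [1, -3]]
... * rho(a) = [[-7, 2], [-4, 1]]  ->  [[-6, 1], [5, -1]]
... * rho(a) = [[-7, 2], [-4, 1]]  ->  [[38, -11], [-31, 9]]
... * rho(a) = [[-7, 2], [-4, 1]]  ->  [[-222, 65], [181, -53]]
... * rho(b) = [[-3, -5], [-1, -2]]  ->  [[601, 980], [-490, -799]]
... * rho(a) = [[-7, 2], [-4, 1]]  ->  [[-8127, 2182], [6626, -1779]]
... * rho(b) = [[-3, -5], [-1, -2]]  ->  [[22199, 36271], [-18099, -29572]]
... * rho(b) = [[-3, -5], [-1, -2]]  ->  [[-102868, -183537], [83869, 149639]]
... * rho(a^-1) = [[1, -2], [4, -7]]  ->  [[-837016, 1490495], [682425, -1215211]]
... * rho(b) = [[-3, -5], [-1, -2]]  ->  [[1020553, 1204090], [-832064, -981703]]
... * rho(a) = [[-7, 2], [-4, 1]]  ->  [[-11960231, 3245196], [9751260, -2645831]]
tr = -11960231 + -2645831 = -14606062

-14606062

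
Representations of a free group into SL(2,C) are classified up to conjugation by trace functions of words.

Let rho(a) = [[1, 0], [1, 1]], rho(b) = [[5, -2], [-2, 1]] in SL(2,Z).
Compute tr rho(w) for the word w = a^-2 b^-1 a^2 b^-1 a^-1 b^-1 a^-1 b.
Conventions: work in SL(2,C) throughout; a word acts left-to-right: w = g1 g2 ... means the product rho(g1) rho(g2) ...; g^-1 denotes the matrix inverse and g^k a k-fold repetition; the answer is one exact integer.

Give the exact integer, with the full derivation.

-322

rho(a^-1) = [[1, 0], [-1, 1]]
... * rho(a^-1) = [[1, 0], [-1, 1]]  ->  [[1, 0], [-2, 1]]
... * rho(b^-1) = [[1, 2], [2, 5]]  ->  [[1, 2], [0, 1]]
... * rho(a) = [[1, 0], [1, 1]]  ->  [[3, 2], [1, 1]]
... * rho(a) = [[1, 0], [1, 1]]  ->  [[5, 2], [2, 1]]
... * rho(b^-1) = [[1, 2], [2, 5]]  ->  [[9, 20], [4, 9]]
... * rho(a^-1) = [[1, 0], [-1, 1]]  ->  [[-11, 20], [-5, 9]]
... * rho(b^-1) = [[1, 2], [2, 5]]  ->  [[29, 78], [13, 35]]
... * rho(a^-1) = [[1, 0], [-1, 1]]  ->  [[-49, 78], [-22, 35]]
... * rho(b) = [[5, -2], [-2, 1]]  ->  [[-401, 176], [-180, 79]]
tr = -401 + 79 = -322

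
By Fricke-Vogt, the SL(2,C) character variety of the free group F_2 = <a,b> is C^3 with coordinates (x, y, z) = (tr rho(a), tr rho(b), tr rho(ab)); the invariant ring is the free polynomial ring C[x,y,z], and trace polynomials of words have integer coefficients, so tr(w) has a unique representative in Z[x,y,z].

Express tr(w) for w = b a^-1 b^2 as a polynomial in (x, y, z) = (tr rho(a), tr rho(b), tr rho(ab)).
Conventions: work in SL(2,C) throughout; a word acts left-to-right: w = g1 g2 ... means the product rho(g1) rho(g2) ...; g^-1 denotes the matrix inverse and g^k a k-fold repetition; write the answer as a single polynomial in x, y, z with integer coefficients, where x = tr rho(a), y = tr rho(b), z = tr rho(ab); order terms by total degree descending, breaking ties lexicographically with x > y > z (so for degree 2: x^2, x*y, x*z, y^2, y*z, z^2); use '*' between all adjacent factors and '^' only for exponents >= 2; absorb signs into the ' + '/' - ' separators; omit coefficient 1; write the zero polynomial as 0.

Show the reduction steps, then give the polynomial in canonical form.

x*y^3 - y^2*z - 2*x*y + z

tr(b^2) = tr(b) tr(b) - tr(1)  (reduce the b square) = y^2 - 2
so tr(b^3) = tr(b) tr(b^2) - tr(b)  (reduce the b square) = y^3 - 3*y
tr(b a b) = tr(b) tr(a b) - tr(a)  (reduce the b square) = y*z - x
tr(b^3 a) = tr(b) tr(b a b) - tr(b a)  (reduce the b square) = y^2*z - x*y - z
so tr(b a^-1 b^2) = tr(b^3) tr(a) - tr(b^3 a)  (eliminate a^-1) = x*y^3 - y^2*z - 2*x*y + z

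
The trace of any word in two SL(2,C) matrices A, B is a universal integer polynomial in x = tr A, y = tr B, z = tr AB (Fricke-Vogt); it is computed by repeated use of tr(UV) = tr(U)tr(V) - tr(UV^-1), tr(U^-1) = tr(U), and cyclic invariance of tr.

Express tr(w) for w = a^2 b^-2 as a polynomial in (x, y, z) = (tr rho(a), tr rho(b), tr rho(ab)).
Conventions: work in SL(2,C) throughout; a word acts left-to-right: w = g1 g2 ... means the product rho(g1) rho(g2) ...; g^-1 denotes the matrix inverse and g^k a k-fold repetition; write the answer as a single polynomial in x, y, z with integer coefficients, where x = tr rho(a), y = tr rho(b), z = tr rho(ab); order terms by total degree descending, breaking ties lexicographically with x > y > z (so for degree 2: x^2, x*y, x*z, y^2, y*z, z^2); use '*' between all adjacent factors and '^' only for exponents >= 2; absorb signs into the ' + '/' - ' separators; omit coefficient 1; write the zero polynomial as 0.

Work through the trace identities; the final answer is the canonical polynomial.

and trace(a^2) = trace(a) * trace(a) - trace(1)   [square of a] = x^2 - 2
trace(a^2 b) = trace(a) * trace(b a) - trace(b)   [square of a] = x*z - y
and trace(a^2 b^-1) = trace(a^2) * trace(b) - trace(a^2 b)   [inverse elimination on b] = x^2*y - x*z - y
trace(a^2 b^-2) = trace(a^2 b^-1) * trace(b) - trace(a^2)   [inverse elimination on b] = x^2*y^2 - x*y*z - x^2 - y^2 + 2

x^2*y^2 - x*y*z - x^2 - y^2 + 2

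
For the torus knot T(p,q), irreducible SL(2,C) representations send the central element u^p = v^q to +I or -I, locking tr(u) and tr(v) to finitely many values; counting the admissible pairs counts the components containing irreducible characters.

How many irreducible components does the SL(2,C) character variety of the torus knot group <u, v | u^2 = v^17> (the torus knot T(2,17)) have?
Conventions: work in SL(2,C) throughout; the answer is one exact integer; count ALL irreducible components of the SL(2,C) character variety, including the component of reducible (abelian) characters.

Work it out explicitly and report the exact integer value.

9

For T(2,17): irreducibility forces the central element u^2 = v^17 to one of +I, -I.
This locks tr(u) to 2*cos(pi*alpha/2), alpha in 1..1, and tr(v) to 2*cos(pi*beta/17), beta in 1..16, on each component of irreducible characters.
Consistency of u^2 = (-1)^alpha I with v^17 = (-1)^beta I forces alpha = beta (mod 2).
count pairs: odd alpha (1 choices) x odd beta (8), plus even alpha (0) x even beta (8): 1*8 + 0*8 = 8.
That is 8 components of irreducible characters, and with the reducible (abelian) component the total is 9.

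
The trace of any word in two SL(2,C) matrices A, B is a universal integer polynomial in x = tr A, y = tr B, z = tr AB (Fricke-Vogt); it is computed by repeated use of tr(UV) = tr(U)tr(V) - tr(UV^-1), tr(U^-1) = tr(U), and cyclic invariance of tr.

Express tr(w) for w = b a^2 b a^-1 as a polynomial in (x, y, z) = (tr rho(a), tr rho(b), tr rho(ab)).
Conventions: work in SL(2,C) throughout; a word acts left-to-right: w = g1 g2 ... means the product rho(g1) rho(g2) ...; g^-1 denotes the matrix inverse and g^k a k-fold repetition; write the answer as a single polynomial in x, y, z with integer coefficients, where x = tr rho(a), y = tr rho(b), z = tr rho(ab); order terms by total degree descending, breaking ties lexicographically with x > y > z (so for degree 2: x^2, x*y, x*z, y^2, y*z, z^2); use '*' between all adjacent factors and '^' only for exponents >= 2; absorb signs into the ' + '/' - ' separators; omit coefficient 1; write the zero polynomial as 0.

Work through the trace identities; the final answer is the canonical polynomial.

so trace(a^2 b) = trace(a) * trace(b a) - trace(b)   [square of a] = x*z - y
so trace(a^2) = trace(a) * trace(a) - trace(1)   [square of a] = x^2 - 2
trace(b a^2 b) = trace(b) * trace(a^2 b) - trace(a^2)   [square of b] = x*y*z - x^2 - y^2 + 2
trace(b a b a) = trace(a b) * trace(a b) - trace(1)   [split at a repeated a] = z^2 - 2
so trace(b a b) = trace(b) * trace(a b) - trace(a)   [square of b] = y*z - x
reduce: trace(b a^2 b a) = trace(a) * trace(b a b a) - trace(b a b)   [square of a] = x*z^2 - y*z - x
trace(b a^2 b a^-1) = trace(b a^2 b) * trace(a) - trace(b a^2 b a)   [inverse elimination on a] = x^2*y*z - x^3 - x*y^2 - x*z^2 + y*z + 3*x

x^2*y*z - x^3 - x*y^2 - x*z^2 + y*z + 3*x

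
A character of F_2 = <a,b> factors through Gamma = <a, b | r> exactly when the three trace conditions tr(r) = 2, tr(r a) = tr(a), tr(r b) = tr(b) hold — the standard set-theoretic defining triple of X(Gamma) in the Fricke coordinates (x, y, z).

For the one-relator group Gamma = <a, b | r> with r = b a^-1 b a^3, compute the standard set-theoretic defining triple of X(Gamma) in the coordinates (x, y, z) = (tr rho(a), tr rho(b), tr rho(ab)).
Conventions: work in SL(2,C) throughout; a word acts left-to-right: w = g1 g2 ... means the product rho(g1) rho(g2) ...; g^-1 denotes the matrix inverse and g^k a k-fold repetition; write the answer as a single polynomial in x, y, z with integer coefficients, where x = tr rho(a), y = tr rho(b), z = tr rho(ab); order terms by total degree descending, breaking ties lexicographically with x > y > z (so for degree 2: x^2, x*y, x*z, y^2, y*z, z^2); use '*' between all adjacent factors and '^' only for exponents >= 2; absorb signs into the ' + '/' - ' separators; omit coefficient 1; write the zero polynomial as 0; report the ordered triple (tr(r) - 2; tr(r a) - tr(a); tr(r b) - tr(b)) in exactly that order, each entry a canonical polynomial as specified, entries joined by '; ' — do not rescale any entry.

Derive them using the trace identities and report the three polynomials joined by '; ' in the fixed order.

x^3*y*z - x^4 - x^2*y^2 - x^2*z^2 + 4*x^2 + z^2 - 4; x^4*y*z - x^5 - x^3*y^2 - x^3*z^2 - x^2*y*z + 5*x^3 + x*y^2 + 2*x*z^2 - y*z - 6*x; x^3*y^2*z - x^4*y - x^2*y^3 - x^2*y*z^2 + 4*x^2*y + y*z^2 - x*z - 2*y

and trace(a^2 b) = trace(a)*trace(b a) - trace(b) = x*z - y
trace(a^2) = trace(a)*trace(a) - trace(1) = x^2 - 2
trace(a b^2 a) = trace(b)*trace(a^2 b) - trace(a^2) = x*y*z - x^2 - y^2 + 2
trace(a b^2) = trace(b)*trace(a b) - trace(a) = y*z - x
trace(b a^3 b) = trace(a)*trace(a b^2 a) - trace(a b^2) = x^2*y*z - x^3 - x*y^2 - y*z + 3*x
and trace(b a b a) = trace(b a)*trace(b a) - trace(1)   [split at repeated b] = z^2 - 2
trace(a b a b a) = trace(a)*trace(b a b a) - trace(b a b) = x*z^2 - y*z - x
trace(b a^3 b a) = trace(a)*trace(a b a b a) - trace(a b a b) = x^2*z^2 - x*y*z - x^2 - z^2 + 2
next, trace(b a^-1 b a^3) = trace(b a^3 b)*trace(a) - trace(b a^3 b a) = x^3*y*z - x^4 - x^2*y^2 - x^2*z^2 + 4*x^2 + z^2 - 2
next, trace(b a^4 b) = trace(a)*trace(a b^2 a^2) - trace(a b^2 a)  (reduce the a square) = x^3*y*z - x^4 - x^2*y^2 - 2*x*y*z + 4*x^2 + y^2 - 2
trace(b a^4 b a) = trace(a)*trace(a^2 b a b a) - trace(a^2 b a b)  (reduce the a square) = x^3*z^2 - x^2*y*z - x^3 - 2*x*z^2 + y*z + 3*x
next, trace(b a^-1 b a^4) = trace(b a^4 b)*trace(a) - trace(b a^4 b a)  (eliminate a^-1) = x^4*y*z - x^5 - x^3*y^2 - x^3*z^2 - x^2*y*z + 5*x^3 + x*y^2 + 2*x*z^2 - y*z - 5*x
and trace(b^3 a) = trace(b)*trace(b a b) - trace(b a)  (reduce the b square) = y^2*z - x*y - z
next, trace(b^2) = trace(b)*trace(b) - trace(1)  (reduce the b square) = y^2 - 2
trace(b^3) = trace(b)*trace(b^2) - trace(b)  (reduce the b square) = y^3 - 3*y
next, trace(b^3 a^2) = trace(a)*trace(b^3 a) - trace(b^3)  (reduce the a square) = x*y^2*z - x^2*y - y^3 - x*z + 3*y
trace(b a^3 b^2) = trace(a)*trace(b^3 a^2) - trace(b^3 a)  (reduce the a square) = x^2*y^2*z - x^3*y - x*y^3 - x^2*z - y^2*z + 4*x*y + z
next, trace(a b a^2) = trace(a)*trace(a b a) - trace(a b)  (reduce the a square) = x^2*z - x*y - z
trace(a b a^3) = trace(a)*trace(a b a^2) - trace(a b a)  (reduce the a square) = x^3*z - x^2*y - 2*x*z + y
trace(b a^3 b^2 a) = trace(b)*trace(a b a^3 b) - trace(a b a^3)  (reduce the b square) = x^2*y*z^2 - x^3*z - x*y^2*z - y*z^2 + 2*x*z + y
next, trace(b a^-1 b a^3 b) = trace(b a^3 b^2)*trace(a) - trace(b a^3 b^2 a)  (eliminate a^-1) = x^3*y^2*z - x^4*y - x^2*y^3 - x^2*y*z^2 + 4*x^2*y + y*z^2 - x*z - y
assemble the triple (trace(r) - 2; trace(r a) - x; trace(r b) - y)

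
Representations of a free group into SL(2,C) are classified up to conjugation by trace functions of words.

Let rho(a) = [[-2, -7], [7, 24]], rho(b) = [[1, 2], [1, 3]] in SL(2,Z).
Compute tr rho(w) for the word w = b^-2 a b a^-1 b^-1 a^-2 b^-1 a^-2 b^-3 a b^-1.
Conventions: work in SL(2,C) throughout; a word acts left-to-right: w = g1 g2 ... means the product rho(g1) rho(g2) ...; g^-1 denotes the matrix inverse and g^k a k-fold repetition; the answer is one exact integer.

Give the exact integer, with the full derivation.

-1155042547582

rho(b^-1) = [[3, -2], [-1, 1]]
... * rho(b^-1) = [[3, -2], [-1, 1]]  ->  [[11, -8], [-4, 3]]
... * rho(a) = [[-2, -7], [7, 24]]  ->  [[-78, -269], [29, 100]]
... * rho(b) = [[1, 2], [1, 3]]  ->  [[-347, -963], [129, 358]]
... * rho(a^-1) = [[24, 7], [-7, -2]]  ->  [[-1587, -503], [590, 187]]
... * rho(b^-1) = [[3, -2], [-1, 1]]  ->  [[-4258, 2671], [1583, -993]]
... * rho(a^-1) = [[24, 7], [-7, -2]]  ->  [[-120889, -35148], [44943, 13067]]
... * rho(a^-1) = [[24, 7], [-7, -2]]  ->  [[-2655300, -775927], [987163, 288467]]
... * rho(b^-1) = [[3, -2], [-1, 1]]  ->  [[-7189973, 4534673], [2673022, -1685859]]
... * rho(a^-1) = [[24, 7], [-7, -2]]  ->  [[-204302063, -59399157], [75953541, 22082872]]
... * rho(a^-1) = [[24, 7], [-7, -2]]  ->  [[-4487455413, -1311316127], [1668304880, 487509043]]
... * rho(b^-1) = [[3, -2], [-1, 1]]  ->  [[-12151050112, 7663594699], [4517405597, -2849100717]]
... * rho(b^-1) = [[3, -2], [-1, 1]]  ->  [[-44116745035, 31965694923], [16401317508, -11883911911]]
... * rho(b^-1) = [[3, -2], [-1, 1]]  ->  [[-164315930028, 120199184993], [61087864435, -44686546927]]
... * rho(a) = [[-2, -7], [7, 24]]  ->  [[1170026155007, 4034991950028], [-434981557359, -1500092177293]]
... * rho(b^-1) = [[3, -2], [-1, 1]]  ->  [[-524913485007, 1694939640014], [195147505216, -630129062575]]
tr = -524913485007 + -630129062575 = -1155042547582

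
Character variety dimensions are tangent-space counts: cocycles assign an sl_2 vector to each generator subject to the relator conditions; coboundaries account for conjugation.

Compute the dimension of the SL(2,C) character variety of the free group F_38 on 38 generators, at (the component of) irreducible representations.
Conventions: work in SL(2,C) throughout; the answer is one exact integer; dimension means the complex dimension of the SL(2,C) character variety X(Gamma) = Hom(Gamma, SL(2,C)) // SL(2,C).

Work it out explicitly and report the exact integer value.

Gamma = F_38 has 38 generators and no relators.
A cocycle picks one sl_2 vector per generator freely, giving dim Z^1 = 3*38 = 114.
At an irreducible rho the centralizer of the image in sl_2 is 0, so the coboundary map sl_2 -> Z^1 is injective: dim B^1 = 3.
Therefore dim X = 114 - 3 = 111.

111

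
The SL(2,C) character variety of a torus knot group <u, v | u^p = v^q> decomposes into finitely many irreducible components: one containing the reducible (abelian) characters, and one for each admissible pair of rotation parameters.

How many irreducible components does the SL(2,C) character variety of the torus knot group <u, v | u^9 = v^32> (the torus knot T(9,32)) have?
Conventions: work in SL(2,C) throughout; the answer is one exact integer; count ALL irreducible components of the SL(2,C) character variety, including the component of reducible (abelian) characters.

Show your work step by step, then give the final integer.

125

In the torus knot group T(9,32), u^9 = v^32 is central, so an irreducible representation sends it to +I or -I (Schur).
So on each irreducible component the traces are pinned: tr(u) = 2*cos(pi*alpha/9) with 1 <= alpha <= 8, tr(v) = 2*cos(pi*beta/32) with 1 <= beta <= 31.
Consistency of u^9 = (-1)^alpha I with v^32 = (-1)^beta I forces alpha = beta (mod 2).
count pairs: odd alpha (4 choices) x odd beta (16), plus even alpha (4) x even beta (15): 4*16 + 4*15 = 124.
components with irreducible characters: 124; plus the single component of reducible (abelian) characters: total 125.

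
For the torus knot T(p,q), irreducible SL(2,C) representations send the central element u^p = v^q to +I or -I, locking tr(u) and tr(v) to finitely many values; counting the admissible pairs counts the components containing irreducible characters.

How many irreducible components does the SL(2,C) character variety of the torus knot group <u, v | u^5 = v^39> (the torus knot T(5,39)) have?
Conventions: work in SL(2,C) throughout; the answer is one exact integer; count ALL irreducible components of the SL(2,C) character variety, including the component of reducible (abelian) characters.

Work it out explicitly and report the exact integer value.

77

Gamma = < u, v | u^5 = v^39 > (torus knot T(5,39)); the central element u^5 = v^39 acts as +I or -I in any irreducible SL(2,C) representation.
This locks tr(u) to 2*cos(pi*alpha/5), alpha in 1..4, and tr(v) to 2*cos(pi*beta/39), beta in 1..38, on each component of irreducible characters.
The two central values (-1)^alpha I and (-1)^beta I must be the same matrix, so alpha and beta share a parity.
count pairs: odd alpha (2 choices) x odd beta (19), plus even alpha (2) x even beta (19): 2*19 + 2*19 = 76.
components with irreducible characters: 76; plus the single component of reducible (abelian) characters: total 77.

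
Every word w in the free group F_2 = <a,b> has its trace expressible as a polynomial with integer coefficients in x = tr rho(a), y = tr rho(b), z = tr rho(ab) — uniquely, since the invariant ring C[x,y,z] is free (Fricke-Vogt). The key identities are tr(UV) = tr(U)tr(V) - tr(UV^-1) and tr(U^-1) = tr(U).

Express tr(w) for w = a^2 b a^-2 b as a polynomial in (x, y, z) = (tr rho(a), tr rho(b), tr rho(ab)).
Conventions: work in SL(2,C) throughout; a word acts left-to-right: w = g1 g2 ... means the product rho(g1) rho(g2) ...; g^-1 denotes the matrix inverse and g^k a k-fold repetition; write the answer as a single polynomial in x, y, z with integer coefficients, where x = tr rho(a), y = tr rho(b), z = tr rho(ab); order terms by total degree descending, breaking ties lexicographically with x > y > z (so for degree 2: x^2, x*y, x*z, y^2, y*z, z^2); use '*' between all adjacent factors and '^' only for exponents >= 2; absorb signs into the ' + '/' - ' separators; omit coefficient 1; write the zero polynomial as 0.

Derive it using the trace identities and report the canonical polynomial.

tr(a^2 b) = tr(a) tr(b a) - tr(b) = x*z - y
tr(a^2) = tr(a) tr(a) - tr(1) = x^2 - 2
and tr(b a^2 b) = tr(b) tr(a^2 b) - tr(a^2) = x*y*z - x^2 - y^2 + 2
tr(b a b a) = tr(a b) tr(a b) - tr(1) = z^2 - 2
next, tr(b a b) = tr(b) tr(a b) - tr(a) = y*z - x
and tr(b a^2 b a) = tr(a) tr(b a b a) - tr(b a b) = x*z^2 - y*z - x
and tr(a^-1 b a^2 b) = tr(b a^2 b) tr(a) - tr(b a^2 b a) = x^2*y*z - x^3 - x*y^2 - x*z^2 + y*z + 3*x
and tr(a^2 b a^-2 b) = tr(a^-1 b a^2 b) tr(a) - tr(a^-1 b a^2 b a) = x^3*y*z - x^4 - x^2*y^2 - x^2*z^2 + 4*x^2 + y^2 - 2

x^3*y*z - x^4 - x^2*y^2 - x^2*z^2 + 4*x^2 + y^2 - 2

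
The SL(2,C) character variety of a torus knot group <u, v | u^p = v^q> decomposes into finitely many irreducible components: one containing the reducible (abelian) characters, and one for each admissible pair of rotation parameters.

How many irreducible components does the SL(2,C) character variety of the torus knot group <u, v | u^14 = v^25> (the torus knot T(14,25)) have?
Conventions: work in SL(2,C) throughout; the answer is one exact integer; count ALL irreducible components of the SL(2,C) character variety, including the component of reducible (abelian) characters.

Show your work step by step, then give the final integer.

In the torus knot group T(14,25), u^14 = v^25 is central, so an irreducible representation sends it to +I or -I (Schur).
On an irreducible component, tr(u) is locked at 2*cos(pi*alpha/14) for some alpha in 1..13, and tr(v) at 2*cos(pi*beta/25) for some beta in 1..24.
The two central values (-1)^alpha I and (-1)^beta I must be the same matrix, so alpha and beta share a parity.
Counting: 7 odd alphas x 12 odd betas + 6 even alphas x 12 even betas = 84 + 72 = 156.
That is 156 components of irreducible characters, and with the reducible (abelian) component the total is 157.

157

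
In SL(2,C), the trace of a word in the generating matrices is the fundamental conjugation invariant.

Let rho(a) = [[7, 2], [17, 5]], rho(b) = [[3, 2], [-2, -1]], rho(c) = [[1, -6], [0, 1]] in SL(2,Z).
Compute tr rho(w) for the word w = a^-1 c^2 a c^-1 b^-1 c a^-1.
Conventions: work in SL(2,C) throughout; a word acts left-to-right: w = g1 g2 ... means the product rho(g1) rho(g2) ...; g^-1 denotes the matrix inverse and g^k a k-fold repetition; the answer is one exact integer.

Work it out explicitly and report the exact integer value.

-2329598

rho(a^-1) = [[5, -2], [-17, 7]]
... * rho(c) = [[1, -6], [0, 1]]  ->  [[5, -32], [-17, 109]]
... * rho(c) = [[1, -6], [0, 1]]  ->  [[5, -62], [-17, 211]]
... * rho(a) = [[7, 2], [17, 5]]  ->  [[-1019, -300], [3468, 1021]]
... * rho(c^-1) = [[1, 6], [0, 1]]  ->  [[-1019, -6414], [3468, 21829]]
... * rho(b^-1) = [[-1, -2], [2, 3]]  ->  [[-11809, -17204], [40190, 58551]]
... * rho(c) = [[1, -6], [0, 1]]  ->  [[-11809, 53650], [40190, -182589]]
... * rho(a^-1) = [[5, -2], [-17, 7]]  ->  [[-971095, 399168], [3304963, -1358503]]
tr = -971095 + -1358503 = -2329598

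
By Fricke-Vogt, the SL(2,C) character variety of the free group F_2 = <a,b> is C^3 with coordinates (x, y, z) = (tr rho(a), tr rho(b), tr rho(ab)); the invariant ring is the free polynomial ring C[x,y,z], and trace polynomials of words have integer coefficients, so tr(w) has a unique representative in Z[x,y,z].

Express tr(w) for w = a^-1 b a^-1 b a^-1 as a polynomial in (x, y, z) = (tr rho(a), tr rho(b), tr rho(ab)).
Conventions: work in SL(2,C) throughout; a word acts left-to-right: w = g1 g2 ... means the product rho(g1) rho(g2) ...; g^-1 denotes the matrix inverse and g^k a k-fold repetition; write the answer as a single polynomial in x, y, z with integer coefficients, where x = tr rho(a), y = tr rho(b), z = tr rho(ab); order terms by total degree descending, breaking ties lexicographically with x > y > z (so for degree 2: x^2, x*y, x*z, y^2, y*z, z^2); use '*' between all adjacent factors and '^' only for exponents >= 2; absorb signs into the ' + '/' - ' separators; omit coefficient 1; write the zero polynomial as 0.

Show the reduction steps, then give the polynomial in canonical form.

x^3*y^2 - 2*x^2*y*z - x*y^2 + x*z^2 + y*z - x

and trace(b^2) = trace(b) * trace(b) - trace(1) = y^2 - 2
trace(b^2 a) = trace(b) * trace(a b) - trace(a) = y*z - x
trace(a^-1 b^2) = trace(b^2) * trace(a) - trace(b^2 a) = x*y^2 - y*z - x
trace(b a^-2 b) = trace(a^-1 b^2) * trace(a) - trace(a^-1 b^2 a) = x^2*y^2 - x*y*z - x^2 - y^2 + 2
trace(b a b a) = trace(a b) * trace(a b) - trace(1) = z^2 - 2
trace(a^-1 b a b) = trace(b a b) * trace(a) - trace(b a b a) = x*y*z - x^2 - z^2 + 2
and trace(b a^-2 b a) = trace(a^-1 b a b) * trace(a) - trace(a^-1 b a b a) = x^2*y*z - x^3 - x*z^2 - y*z + 3*x
and trace(a^-1 b a^-1 b a^-1) = trace(b a^-2 b) * trace(a) - trace(b a^-2 b a) = x^3*y^2 - 2*x^2*y*z - x*y^2 + x*z^2 + y*z - x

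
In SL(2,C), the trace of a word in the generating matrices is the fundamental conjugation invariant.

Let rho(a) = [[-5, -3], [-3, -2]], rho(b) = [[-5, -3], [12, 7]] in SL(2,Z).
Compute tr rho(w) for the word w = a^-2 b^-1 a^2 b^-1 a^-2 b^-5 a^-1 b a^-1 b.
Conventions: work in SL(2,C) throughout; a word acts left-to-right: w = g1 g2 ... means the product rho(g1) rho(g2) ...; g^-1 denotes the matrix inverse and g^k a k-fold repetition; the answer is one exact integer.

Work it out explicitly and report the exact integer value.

-4798600

rho(a^-1) = [[-2, 3], [3, -5]]
... * rho(a^-1) = [[-2, 3], [3, -5]]  ->  [[13, -21], [-21, 34]]
... * rho(b^-1) = [[7, 3], [-12, -5]]  ->  [[343, 144], [-555, -233]]
... * rho(a) = [[-5, -3], [-3, -2]]  ->  [[-2147, -1317], [3474, 2131]]
... * rho(a) = [[-5, -3], [-3, -2]]  ->  [[14686, 9075], [-23763, -14684]]
... * rho(b^-1) = [[7, 3], [-12, -5]]  ->  [[-6098, -1317], [9867, 2131]]
... * rho(a^-1) = [[-2, 3], [3, -5]]  ->  [[8245, -11709], [-13341, 18946]]
... * rho(a^-1) = [[-2, 3], [3, -5]]  ->  [[-51617, 83280], [83520, -134753]]
... * rho(b^-1) = [[7, 3], [-12, -5]]  ->  [[-1360679, -571251], [2201676, 924325]]
... * rho(b^-1) = [[7, 3], [-12, -5]]  ->  [[-2669741, -1225782], [4319832, 1983403]]
... * rho(b^-1) = [[7, 3], [-12, -5]]  ->  [[-3978803, -1880313], [6437988, 3042481]]
... * rho(b^-1) = [[7, 3], [-12, -5]]  ->  [[-5287865, -2534844], [8556144, 4101559]]
... * rho(b^-1) = [[7, 3], [-12, -5]]  ->  [[-6596927, -3189375], [10674300, 5160637]]
... * rho(a^-1) = [[-2, 3], [3, -5]]  ->  [[3625729, -3843906], [-5866689, 6219715]]
... * rho(b) = [[-5, -3], [12, 7]]  ->  [[-64255517, -37784529], [103970025, 61138072]]
... * rho(a^-1) = [[-2, 3], [3, -5]]  ->  [[15157447, -3843906], [-24525834, 6219715]]
... * rho(b) = [[-5, -3], [12, 7]]  ->  [[-121914107, -72379683], [197265750, 117115507]]
tr = -121914107 + 117115507 = -4798600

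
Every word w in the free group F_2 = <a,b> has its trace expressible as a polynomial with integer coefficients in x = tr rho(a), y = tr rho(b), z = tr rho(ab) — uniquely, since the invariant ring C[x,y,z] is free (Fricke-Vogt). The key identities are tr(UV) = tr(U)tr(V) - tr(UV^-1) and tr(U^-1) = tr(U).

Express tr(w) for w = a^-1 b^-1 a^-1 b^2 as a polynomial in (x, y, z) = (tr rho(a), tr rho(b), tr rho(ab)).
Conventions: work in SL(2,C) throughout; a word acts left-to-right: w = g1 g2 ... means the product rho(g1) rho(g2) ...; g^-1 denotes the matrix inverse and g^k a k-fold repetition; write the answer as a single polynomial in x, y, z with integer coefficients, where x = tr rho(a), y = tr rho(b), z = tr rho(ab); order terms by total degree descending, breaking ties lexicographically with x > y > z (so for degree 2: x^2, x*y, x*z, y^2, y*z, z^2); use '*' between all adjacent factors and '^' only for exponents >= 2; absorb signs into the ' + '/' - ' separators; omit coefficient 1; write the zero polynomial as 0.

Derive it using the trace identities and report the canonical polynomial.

x*y^2*z - y^3 - y*z^2 - x*z + 3*y

trace(b^2) = trace(b) * trace(b) - trace(1)   [square of b] = y^2 - 2
trace(b^2 a) = trace(b) * trace(a b) - trace(a)   [square of b] = y*z - x
trace(a^-1 b^2) = trace(b^2) * trace(a) - trace(b^2 a)   [inverse elimination on a] = x*y^2 - y*z - x
trace(a^-1 b^2 a^-1) = trace(a^-1 b^2) * trace(a) - trace(a^-1 b^2 a)   [inverse elimination on a] = x^2*y^2 - x*y*z - x^2 - y^2 + 2
trace(b^3) = trace(b) * trace(b^2) - trace(b)   [square of b] = y^3 - 3*y
trace(b^3 a) = trace(b) * trace(b a b) - trace(b a)   [square of b] = y^2*z - x*y - z
trace(b a^-1 b^2) = trace(b^3) * trace(a) - trace(b^3 a)   [inverse elimination on a] = x*y^3 - y^2*z - 2*x*y + z
trace(a b a b) = trace(b a) * trace(b a) - trace(1)   [split at a repeated b] = z^2 - 2
trace(a b a) = trace(a) * trace(b a) - trace(b)   [square of a] = x*z - y
trace(b^2 a b a) = trace(b) * trace(a b a b) - trace(a b a)   [square of b] = y*z^2 - x*z - y
trace(b a^-1 b^2 a) = trace(b^2 a b) * trace(a) - trace(b^2 a b a)   [inverse elimination on a] = x*y^2*z - x^2*y - y*z^2 + y
trace(a^-1 b^2 a^-1 b) = trace(b a^-1 b^2) * trace(a) - trace(b a^-1 b^2 a)   [inverse elimination on a] = x^2*y^3 - 2*x*y^2*z - x^2*y + y*z^2 + x*z - y
trace(a^-1 b^-1 a^-1 b^2) = trace(a^-1 b^2 a^-1) * trace(b) - trace(a^-1 b^2 a^-1 b)   [inverse elimination on b] = x*y^2*z - y^3 - y*z^2 - x*z + 3*y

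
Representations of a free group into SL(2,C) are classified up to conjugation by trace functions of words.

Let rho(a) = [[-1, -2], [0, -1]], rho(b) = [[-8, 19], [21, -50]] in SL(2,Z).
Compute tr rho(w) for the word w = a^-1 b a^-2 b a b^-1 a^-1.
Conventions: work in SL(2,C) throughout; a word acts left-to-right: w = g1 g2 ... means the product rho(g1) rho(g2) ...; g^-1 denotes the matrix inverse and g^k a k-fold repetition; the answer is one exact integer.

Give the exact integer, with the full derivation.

rho(a^-1) = [[-1, 2], [0, -1]]
... * rho(b) = [[-8, 19], [21, -50]]  ->  [[50, -119], [-21, 50]]
... * rho(a^-1) = [[-1, 2], [0, -1]]  ->  [[-50, 219], [21, -92]]
... * rho(a^-1) = [[-1, 2], [0, -1]]  ->  [[50, -319], [-21, 134]]
... * rho(b) = [[-8, 19], [21, -50]]  ->  [[-7099, 16900], [2982, -7099]]
... * rho(a) = [[-1, -2], [0, -1]]  ->  [[7099, -2702], [-2982, 1135]]
... * rho(b^-1) = [[-50, -19], [-21, -8]]  ->  [[-298208, -113265], [125265, 47578]]
... * rho(a^-1) = [[-1, 2], [0, -1]]  ->  [[298208, -483151], [-125265, 202952]]
tr = 298208 + 202952 = 501160

501160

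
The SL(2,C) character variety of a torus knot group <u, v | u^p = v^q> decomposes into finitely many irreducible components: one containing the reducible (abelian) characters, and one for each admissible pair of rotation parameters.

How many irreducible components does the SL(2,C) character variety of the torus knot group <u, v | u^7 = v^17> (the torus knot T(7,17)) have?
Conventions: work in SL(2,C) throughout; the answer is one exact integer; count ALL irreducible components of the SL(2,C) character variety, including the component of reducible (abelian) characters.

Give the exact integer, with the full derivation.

Gamma = < u, v | u^7 = v^17 > (torus knot T(7,17)); the central element u^7 = v^17 acts as +I or -I in any irreducible SL(2,C) representation.
On an irreducible component, tr(u) is locked at 2*cos(pi*alpha/7) for some alpha in 1..6, and tr(v) at 2*cos(pi*beta/17) for some beta in 1..16.
The two central values (-1)^alpha I and (-1)^beta I must be the same matrix, so alpha and beta share a parity.
Counting: 3 odd alphas x 8 odd betas + 3 even alphas x 8 even betas = 24 + 24 = 48.
components with irreducible characters: 48; plus the single component of reducible (abelian) characters: total 49.

49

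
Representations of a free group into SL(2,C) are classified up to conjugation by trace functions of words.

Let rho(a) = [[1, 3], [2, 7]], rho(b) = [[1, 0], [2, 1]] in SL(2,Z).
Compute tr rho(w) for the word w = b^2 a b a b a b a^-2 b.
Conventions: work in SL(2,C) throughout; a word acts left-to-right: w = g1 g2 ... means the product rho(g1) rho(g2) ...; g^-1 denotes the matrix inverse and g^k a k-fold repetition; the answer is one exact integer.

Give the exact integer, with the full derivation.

-170452

rho(b) = [[1, 0], [2, 1]]
... * rho(b) = [[1, 0], [2, 1]]  ->  [[1, 0], [4, 1]]
... * rho(a) = [[1, 3], [2, 7]]  ->  [[1, 3], [6, 19]]
... * rho(b) = [[1, 0], [2, 1]]  ->  [[7, 3], [44, 19]]
... * rho(a) = [[1, 3], [2, 7]]  ->  [[13, 42], [82, 265]]
... * rho(b) = [[1, 0], [2, 1]]  ->  [[97, 42], [612, 265]]
... * rho(a) = [[1, 3], [2, 7]]  ->  [[181, 585], [1142, 3691]]
... * rho(b) = [[1, 0], [2, 1]]  ->  [[1351, 585], [8524, 3691]]
... * rho(a^-1) = [[7, -3], [-2, 1]]  ->  [[8287, -3468], [52286, -21881]]
... * rho(a^-1) = [[7, -3], [-2, 1]]  ->  [[64945, -28329], [409764, -178739]]
... * rho(b) = [[1, 0], [2, 1]]  ->  [[8287, -28329], [52286, -178739]]
tr = 8287 + -178739 = -170452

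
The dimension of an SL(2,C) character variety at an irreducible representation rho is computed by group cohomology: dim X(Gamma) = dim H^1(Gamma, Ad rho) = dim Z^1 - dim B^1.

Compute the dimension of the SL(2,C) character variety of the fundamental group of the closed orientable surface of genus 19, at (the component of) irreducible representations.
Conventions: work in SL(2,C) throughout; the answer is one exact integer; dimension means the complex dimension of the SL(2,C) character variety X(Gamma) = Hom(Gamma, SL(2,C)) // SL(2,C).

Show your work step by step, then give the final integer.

Gamma = pi_1(Sigma_19) = < a_1, b_1, ..., a_19, b_19 | prod [a_i, b_i] > has 2g = 38 generators and 1 relator.
Before the relator condition, cocycle space has dim 3*38 = 114.
At an irreducible rho, H^2 = coker(d_2) vanishes (Poincare duality: H^2 is dual to H^0 = invariants = 0), so d_2 is surjective onto sl_2 and dim Z^1 = 114 - 3 = 111.
As always at irreducible rho, dim B^1 = 3.
dim X = dim H^1 = 111 - 3 = 108.

108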